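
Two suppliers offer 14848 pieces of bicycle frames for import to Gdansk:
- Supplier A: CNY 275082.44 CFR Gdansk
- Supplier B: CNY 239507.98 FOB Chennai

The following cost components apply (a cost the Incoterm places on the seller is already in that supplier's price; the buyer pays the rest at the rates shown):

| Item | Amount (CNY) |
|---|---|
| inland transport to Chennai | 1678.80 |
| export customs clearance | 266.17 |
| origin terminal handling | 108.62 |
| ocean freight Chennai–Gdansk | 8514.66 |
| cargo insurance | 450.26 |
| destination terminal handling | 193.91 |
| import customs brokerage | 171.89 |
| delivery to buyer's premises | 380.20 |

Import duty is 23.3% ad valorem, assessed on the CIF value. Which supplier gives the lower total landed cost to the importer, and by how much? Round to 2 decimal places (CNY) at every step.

Supplier A (CFR):
CIF value = CFR price + insurance = 275082.44 + 450.26 = 275532.70
Import duty = 275532.70 × 23.3% = 64199.12
Buyer bears (A): 450.26 + 193.91 + 171.89 + 380.20 = 1196.26
Landed cost (A) = invoice 275082.44 + 1196.26 + duty 64199.12 = 340477.82
Supplier B (FOB):
CIF value = FOB price + freight + insurance = 239507.98 + 8514.66 + 450.26 = 248472.90
Import duty = 248472.90 × 23.3% = 57894.19
Buyer bears (B): 8514.66 + 450.26 + 193.91 + 171.89 + 380.20 = 9710.92
Landed cost (B) = invoice 239507.98 + 9710.92 + duty 57894.19 = 307113.09
Difference = |340477.82 − 307113.09| = 33364.73

Supplier B is cheaper by CNY 33364.73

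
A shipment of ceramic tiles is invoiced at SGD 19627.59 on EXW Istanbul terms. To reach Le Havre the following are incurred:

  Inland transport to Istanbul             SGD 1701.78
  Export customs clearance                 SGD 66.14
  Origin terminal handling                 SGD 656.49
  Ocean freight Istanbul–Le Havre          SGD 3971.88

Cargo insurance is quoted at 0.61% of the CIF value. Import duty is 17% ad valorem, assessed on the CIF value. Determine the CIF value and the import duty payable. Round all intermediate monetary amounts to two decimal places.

CIF value: SGD 26183.60; import duty: SGD 4451.21

Let C be the CIF value. C = EXW price + pre-shipment costs + freight + 0.61% × C
C − 0.61% × C = 19627.59 + 1701.78 + 66.14 + 656.49 + 3971.88
0.9939 × C = 26023.88
C = 26023.88 / 0.9939 = 26183.60
Insurance premium = 0.61% × 26183.60 = 159.72
Import duty = 26183.60 × 17% = 4451.21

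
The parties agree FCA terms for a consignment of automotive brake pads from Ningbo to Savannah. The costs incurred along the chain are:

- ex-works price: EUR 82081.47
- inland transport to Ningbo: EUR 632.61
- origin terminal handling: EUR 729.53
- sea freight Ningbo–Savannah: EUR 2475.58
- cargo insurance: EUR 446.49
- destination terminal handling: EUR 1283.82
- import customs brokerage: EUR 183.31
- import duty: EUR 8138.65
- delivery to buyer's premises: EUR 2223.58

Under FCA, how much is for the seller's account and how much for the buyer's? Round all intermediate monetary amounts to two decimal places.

FCA: the seller delivers export-cleared goods to the carrier; the buyer bears costs from that point.
Seller's account: goods 82081.47 + inland to port 632.61 = 82714.08
Buyer's account: origin terminal 729.53 + freight 2475.58 + insurance 446.49 + destination terminal 1283.82 + brokerage 183.31 + duty 8138.65 + delivery 2223.58 = 15480.96

Seller: EUR 82714.08; buyer: EUR 15480.96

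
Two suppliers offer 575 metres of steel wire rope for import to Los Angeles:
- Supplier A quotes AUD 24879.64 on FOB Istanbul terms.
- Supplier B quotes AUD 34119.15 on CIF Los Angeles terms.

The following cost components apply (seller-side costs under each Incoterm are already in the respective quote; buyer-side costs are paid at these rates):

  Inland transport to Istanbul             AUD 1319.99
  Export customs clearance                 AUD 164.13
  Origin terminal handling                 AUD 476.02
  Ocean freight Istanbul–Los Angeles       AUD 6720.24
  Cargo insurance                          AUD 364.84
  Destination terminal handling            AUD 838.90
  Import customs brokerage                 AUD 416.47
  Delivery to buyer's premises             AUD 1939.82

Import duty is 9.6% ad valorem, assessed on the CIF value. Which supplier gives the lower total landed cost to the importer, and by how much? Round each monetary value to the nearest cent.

Supplier A is cheaper by AUD 2361.26

Supplier A (FOB):
CIF value = FOB price + freight + insurance = 24879.64 + 6720.24 + 364.84 = 31964.72
Import duty = 31964.72 × 9.6% = 3068.61
Buyer bears (A): 6720.24 + 364.84 + 838.90 + 416.47 + 1939.82 = 10280.27
Landed cost (A) = invoice 24879.64 + 10280.27 + duty 3068.61 = 38228.52
Supplier B (CIF):
The CIF price already equals the CIF value: 34119.15
Import duty = 34119.15 × 9.6% = 3275.44
Buyer bears (B): 838.90 + 416.47 + 1939.82 = 3195.19
Landed cost (B) = invoice 34119.15 + 3195.19 + duty 3275.44 = 40589.78
Difference = |38228.52 − 40589.78| = 2361.26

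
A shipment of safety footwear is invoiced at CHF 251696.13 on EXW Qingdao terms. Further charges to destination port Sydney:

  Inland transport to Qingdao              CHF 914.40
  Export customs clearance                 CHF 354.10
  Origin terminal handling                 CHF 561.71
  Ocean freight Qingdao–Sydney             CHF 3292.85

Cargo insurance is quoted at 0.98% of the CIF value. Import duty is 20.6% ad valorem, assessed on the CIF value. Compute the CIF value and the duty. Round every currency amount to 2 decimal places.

CIF value: CHF 259360.93; import duty: CHF 53428.35

Let C be the CIF value. C = EXW price + pre-shipment costs + freight + 0.98% × C
C − 0.98% × C = 251696.13 + 914.40 + 354.10 + 561.71 + 3292.85
0.9902 × C = 256819.19
C = 256819.19 / 0.9902 = 259360.93
Insurance premium = 0.98% × 259360.93 = 2541.74
Import duty = 259360.93 × 20.6% = 53428.35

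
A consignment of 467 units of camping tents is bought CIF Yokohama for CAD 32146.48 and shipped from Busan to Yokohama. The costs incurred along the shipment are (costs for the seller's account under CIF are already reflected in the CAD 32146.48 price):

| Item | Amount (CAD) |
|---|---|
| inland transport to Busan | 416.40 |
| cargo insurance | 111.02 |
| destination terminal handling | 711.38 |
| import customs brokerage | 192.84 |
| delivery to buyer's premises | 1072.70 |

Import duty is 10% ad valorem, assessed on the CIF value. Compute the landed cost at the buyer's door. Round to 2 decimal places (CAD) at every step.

CIF: the seller pays costs through ocean freight and marine insurance to the destination port.
Already in the invoice (seller's account under CIF): inland to port, insurance — exclude.
The CIF price already equals the CIF value: 32146.48
Import duty = 32146.48 × 10% = 3214.65
Buyer bears: destination terminal 711.38 + brokerage 192.84 + delivery 1072.70 + duty 3214.65 = 5191.57
Landed cost = invoice 32146.48 + 5191.57 = 37338.05

Total landed cost: CAD 37338.05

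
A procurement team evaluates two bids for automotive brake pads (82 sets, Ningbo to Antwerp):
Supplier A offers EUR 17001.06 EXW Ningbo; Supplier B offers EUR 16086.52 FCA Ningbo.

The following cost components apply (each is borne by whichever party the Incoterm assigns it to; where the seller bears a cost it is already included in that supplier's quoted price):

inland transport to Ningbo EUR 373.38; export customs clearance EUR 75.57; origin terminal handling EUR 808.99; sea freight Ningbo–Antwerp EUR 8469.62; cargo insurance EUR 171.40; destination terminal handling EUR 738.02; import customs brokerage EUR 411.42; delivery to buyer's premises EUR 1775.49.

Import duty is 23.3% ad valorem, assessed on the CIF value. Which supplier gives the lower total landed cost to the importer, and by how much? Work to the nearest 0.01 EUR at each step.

Supplier B is cheaper by EUR 1681.18

Supplier A (EXW):
CIF value = EXW price + inland to port + export clearance + origin terminal + freight + insurance = 17001.06 + 373.38 + 75.57 + 808.99 + 8469.62 + 171.40 = 26900.02
Import duty = 26900.02 × 23.3% = 6267.70
Buyer bears (A): 373.38 + 75.57 + 808.99 + 8469.62 + 171.40 + 738.02 + 411.42 + 1775.49 = 12823.89
Landed cost (A) = invoice 17001.06 + 12823.89 + duty 6267.70 = 36092.65
Supplier B (FCA):
CIF value = FCA price + origin terminal + freight + insurance = 16086.52 + 808.99 + 8469.62 + 171.40 = 25536.53
Import duty = 25536.53 × 23.3% = 5950.01
Buyer bears (B): 808.99 + 8469.62 + 171.40 + 738.02 + 411.42 + 1775.49 = 12374.94
Landed cost (B) = invoice 16086.52 + 12374.94 + duty 5950.01 = 34411.47
Difference = |36092.65 − 34411.47| = 1681.18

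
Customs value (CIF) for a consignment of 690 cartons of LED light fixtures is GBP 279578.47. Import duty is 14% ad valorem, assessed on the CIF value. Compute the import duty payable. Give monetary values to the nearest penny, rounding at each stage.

Import duty: GBP 39140.99

Import duty = 279578.47 × 14% = 39140.99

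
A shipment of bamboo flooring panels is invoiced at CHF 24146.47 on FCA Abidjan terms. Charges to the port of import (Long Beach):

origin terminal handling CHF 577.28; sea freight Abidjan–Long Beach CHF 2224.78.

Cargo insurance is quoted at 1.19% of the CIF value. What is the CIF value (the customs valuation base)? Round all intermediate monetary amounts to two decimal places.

CIF value: CHF 27273.08

Let C be the CIF value. C = FCA price + pre-shipment costs + freight + 1.19% × C
C − 1.19% × C = 24146.47 + 577.28 + 2224.78
0.9881 × C = 26948.53
C = 26948.53 / 0.9881 = 27273.08
Insurance premium = 1.19% × 27273.08 = 324.55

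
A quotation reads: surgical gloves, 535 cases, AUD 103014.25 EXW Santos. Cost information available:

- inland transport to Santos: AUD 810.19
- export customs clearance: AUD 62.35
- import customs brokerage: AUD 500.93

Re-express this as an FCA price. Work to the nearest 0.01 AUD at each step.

FCA price: AUD 103886.79

Not relevant to the conversion: brokerage — on the buyer under both terms; not part of either seller's price.
From EXW to FCA, the seller additionally bears: inland to port, export clearance.
FCA price = 103014.25 + 810.19 + 62.35 = 103886.79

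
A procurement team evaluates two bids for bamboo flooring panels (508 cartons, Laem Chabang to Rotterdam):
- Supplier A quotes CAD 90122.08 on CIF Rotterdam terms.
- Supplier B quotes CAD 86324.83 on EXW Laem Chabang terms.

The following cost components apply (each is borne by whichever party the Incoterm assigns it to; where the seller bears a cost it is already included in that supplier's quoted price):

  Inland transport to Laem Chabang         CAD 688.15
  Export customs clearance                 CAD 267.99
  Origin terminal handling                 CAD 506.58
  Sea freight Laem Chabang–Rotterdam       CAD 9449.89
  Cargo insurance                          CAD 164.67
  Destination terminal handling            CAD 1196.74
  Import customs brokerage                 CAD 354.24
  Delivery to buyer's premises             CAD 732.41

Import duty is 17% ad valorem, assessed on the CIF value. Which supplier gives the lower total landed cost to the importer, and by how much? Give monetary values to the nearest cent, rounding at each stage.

Supplier A (CIF):
The CIF price already equals the CIF value: 90122.08
Import duty = 90122.08 × 17% = 15320.75
Buyer bears (A): 1196.74 + 354.24 + 732.41 = 2283.39
Landed cost (A) = invoice 90122.08 + 2283.39 + duty 15320.75 = 107726.22
Supplier B (EXW):
CIF value = EXW price + inland to port + export clearance + origin terminal + freight + insurance = 86324.83 + 688.15 + 267.99 + 506.58 + 9449.89 + 164.67 = 97402.11
Import duty = 97402.11 × 17% = 16558.36
Buyer bears (B): 688.15 + 267.99 + 506.58 + 9449.89 + 164.67 + 1196.74 + 354.24 + 732.41 = 13360.67
Landed cost (B) = invoice 86324.83 + 13360.67 + duty 16558.36 = 116243.86
Difference = |107726.22 − 116243.86| = 8517.64

Supplier A is cheaper by CAD 8517.64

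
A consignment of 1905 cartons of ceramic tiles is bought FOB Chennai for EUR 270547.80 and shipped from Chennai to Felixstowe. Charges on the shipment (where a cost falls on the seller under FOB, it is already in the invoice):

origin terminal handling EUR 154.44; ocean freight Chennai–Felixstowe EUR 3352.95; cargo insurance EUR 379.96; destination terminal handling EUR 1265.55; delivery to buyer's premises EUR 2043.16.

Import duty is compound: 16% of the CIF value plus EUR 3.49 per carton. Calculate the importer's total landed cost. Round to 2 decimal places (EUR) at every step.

Total landed cost: EUR 328122.78

FOB: the seller bears costs until goods are on board at the origin port; the buyer bears freight, insurance and all costs thereafter.
Already in the invoice (seller's account under FOB): origin terminal — exclude.
CIF value = FOB price + freight + insurance = 270547.80 + 3352.95 + 379.96 = 274280.71
Ad valorem component: 274280.71 × 16% = 43884.91
Specific component: 1905 × 3.49 = 6648.45
Import duty = 43884.91 + 6648.45 = 50533.36
Buyer bears: freight 3352.95 + insurance 379.96 + destination terminal 1265.55 + delivery 2043.16 + duty 50533.36 = 57574.98
Landed cost = invoice 270547.80 + 57574.98 = 328122.78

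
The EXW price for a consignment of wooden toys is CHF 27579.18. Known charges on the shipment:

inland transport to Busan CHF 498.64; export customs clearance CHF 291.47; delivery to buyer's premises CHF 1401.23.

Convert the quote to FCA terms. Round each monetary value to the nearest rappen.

Not relevant to the conversion: delivery — on the buyer under both terms; not part of either seller's price.
From EXW to FCA, the seller additionally bears: inland to port, export clearance.
FCA price = 27579.18 + 498.64 + 291.47 = 28369.29

FCA price: CHF 28369.29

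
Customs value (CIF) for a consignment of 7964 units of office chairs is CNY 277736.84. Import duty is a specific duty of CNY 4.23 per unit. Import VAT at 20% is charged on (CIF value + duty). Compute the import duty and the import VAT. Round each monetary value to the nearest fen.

Import duty: CNY 33687.72; import VAT: CNY 62284.91

Import duty = 7964 × 4.23 = 33687.72
VAT base = CIF + duty = 277736.84 + 33687.72 = 311424.56
Import VAT = 311424.56 × 20% = 62284.91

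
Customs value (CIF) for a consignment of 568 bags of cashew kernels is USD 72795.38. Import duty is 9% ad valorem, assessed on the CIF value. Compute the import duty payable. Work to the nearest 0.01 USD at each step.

Import duty = 72795.38 × 9% = 6551.58

Import duty: USD 6551.58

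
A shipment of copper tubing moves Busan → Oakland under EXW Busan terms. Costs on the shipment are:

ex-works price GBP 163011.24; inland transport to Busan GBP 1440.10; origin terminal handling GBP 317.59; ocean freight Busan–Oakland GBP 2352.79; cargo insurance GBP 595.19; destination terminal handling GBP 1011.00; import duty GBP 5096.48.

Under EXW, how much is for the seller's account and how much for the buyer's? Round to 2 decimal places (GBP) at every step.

EXW: the seller makes goods available at their premises; the buyer bears all onward costs.
Seller's account: goods 163011.24 = 163011.24
Buyer's account: inland to port 1440.10 + origin terminal 317.59 + freight 2352.79 + insurance 595.19 + destination terminal 1011.00 + duty 5096.48 = 10813.15

Seller: GBP 163011.24; buyer: GBP 10813.15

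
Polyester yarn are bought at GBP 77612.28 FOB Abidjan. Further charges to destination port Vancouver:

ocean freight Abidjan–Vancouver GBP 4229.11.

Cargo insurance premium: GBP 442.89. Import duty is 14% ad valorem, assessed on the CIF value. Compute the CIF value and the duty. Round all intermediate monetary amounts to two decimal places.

CIF value: GBP 82284.28; import duty: GBP 11519.80

CIF = FOB price + freight + insurance
CIF = 77612.28 + 4229.11 + 442.89 = 82284.28
Import duty = 82284.28 × 14% = 11519.80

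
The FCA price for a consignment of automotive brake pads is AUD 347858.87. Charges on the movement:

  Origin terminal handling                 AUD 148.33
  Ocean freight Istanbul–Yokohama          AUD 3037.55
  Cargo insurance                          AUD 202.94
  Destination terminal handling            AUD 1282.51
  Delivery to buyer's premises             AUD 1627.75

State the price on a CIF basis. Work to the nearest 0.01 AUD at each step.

CIF price: AUD 351247.69

Not relevant to the conversion: delivery, destination terminal — on the buyer under both terms; not part of either seller's price.
From FCA to CIF, the seller additionally bears: origin terminal, freight, insurance.
CIF price = 347858.87 + 148.33 + 3037.55 + 202.94 = 351247.69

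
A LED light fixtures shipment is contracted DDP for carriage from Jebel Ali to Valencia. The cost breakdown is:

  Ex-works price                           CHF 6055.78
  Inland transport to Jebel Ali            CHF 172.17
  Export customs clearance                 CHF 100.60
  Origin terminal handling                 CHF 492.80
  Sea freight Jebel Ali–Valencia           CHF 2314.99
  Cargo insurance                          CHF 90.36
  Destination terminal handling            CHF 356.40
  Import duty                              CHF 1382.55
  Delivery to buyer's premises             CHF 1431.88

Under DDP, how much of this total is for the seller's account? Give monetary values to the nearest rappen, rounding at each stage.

DDP: the seller bears all costs including import duty.
Seller's account: goods 6055.78 + inland to port 172.17 + export clearance 100.60 + origin terminal 492.80 + freight 2314.99 + insurance 90.36 + destination terminal 356.40 + duty 1382.55 + delivery 1431.88 = 12397.53
Buyer's account: 0.00

Seller's account: CHF 12397.53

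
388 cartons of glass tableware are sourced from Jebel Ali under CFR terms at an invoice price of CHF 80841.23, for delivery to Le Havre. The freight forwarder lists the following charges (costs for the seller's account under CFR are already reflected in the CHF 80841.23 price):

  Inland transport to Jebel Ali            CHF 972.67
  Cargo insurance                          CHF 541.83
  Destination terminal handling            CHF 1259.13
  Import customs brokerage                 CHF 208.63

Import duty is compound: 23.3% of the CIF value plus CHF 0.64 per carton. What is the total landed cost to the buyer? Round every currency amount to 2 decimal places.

CFR: the seller pays costs through ocean freight to the destination port, but not insurance.
Already in the invoice (seller's account under CFR): inland to port — exclude.
CIF value = CFR price + insurance = 80841.23 + 541.83 = 81383.06
Ad valorem component: 81383.06 × 23.3% = 18962.25
Specific component: 388 × 0.64 = 248.32
Import duty = 18962.25 + 248.32 = 19210.57
Buyer bears: insurance 541.83 + destination terminal 1259.13 + brokerage 208.63 + duty 19210.57 = 21220.16
Landed cost = invoice 80841.23 + 21220.16 = 102061.39

Total landed cost: CHF 102061.39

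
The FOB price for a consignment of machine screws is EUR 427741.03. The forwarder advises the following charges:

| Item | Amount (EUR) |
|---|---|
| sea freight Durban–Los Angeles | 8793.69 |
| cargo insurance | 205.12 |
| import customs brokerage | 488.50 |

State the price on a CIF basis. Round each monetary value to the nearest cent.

Not relevant to the conversion: brokerage — on the buyer under both terms; not part of either seller's price.
From FOB to CIF, the seller additionally bears: freight, insurance.
CIF price = 427741.03 + 8793.69 + 205.12 = 436739.84

CIF price: EUR 436739.84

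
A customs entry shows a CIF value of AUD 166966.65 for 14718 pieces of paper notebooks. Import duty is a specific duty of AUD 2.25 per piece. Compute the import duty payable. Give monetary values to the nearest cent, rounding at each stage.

Import duty: AUD 33115.50

Import duty = 14718 × 2.25 = 33115.50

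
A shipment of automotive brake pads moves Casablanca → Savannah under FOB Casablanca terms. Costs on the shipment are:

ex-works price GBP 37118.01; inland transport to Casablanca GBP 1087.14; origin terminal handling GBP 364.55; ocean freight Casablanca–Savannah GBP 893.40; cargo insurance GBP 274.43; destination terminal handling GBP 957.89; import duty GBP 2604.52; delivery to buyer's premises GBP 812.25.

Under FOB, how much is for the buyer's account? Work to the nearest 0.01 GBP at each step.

FOB: the seller bears costs until goods are on board at the origin port; the buyer bears freight, insurance and all costs thereafter.
Seller's account: goods 37118.01 + inland to port 1087.14 + origin terminal 364.55 = 38569.70
Buyer's account: freight 893.40 + insurance 274.43 + destination terminal 957.89 + duty 2604.52 + delivery 812.25 = 5542.49

Buyer's account: GBP 5542.49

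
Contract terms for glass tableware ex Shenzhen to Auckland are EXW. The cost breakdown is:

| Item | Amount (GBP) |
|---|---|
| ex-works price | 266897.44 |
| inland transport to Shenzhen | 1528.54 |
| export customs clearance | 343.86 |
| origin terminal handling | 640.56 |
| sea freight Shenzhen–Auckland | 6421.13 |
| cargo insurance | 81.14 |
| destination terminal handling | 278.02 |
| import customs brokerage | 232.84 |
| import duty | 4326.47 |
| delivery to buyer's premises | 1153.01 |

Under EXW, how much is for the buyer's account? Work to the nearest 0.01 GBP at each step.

Buyer's account: GBP 15005.57

EXW: the seller makes goods available at their premises; the buyer bears all onward costs.
Seller's account: goods 266897.44 = 266897.44
Buyer's account: inland to port 1528.54 + export clearance 343.86 + origin terminal 640.56 + freight 6421.13 + insurance 81.14 + destination terminal 278.02 + brokerage 232.84 + duty 4326.47 + delivery 1153.01 = 15005.57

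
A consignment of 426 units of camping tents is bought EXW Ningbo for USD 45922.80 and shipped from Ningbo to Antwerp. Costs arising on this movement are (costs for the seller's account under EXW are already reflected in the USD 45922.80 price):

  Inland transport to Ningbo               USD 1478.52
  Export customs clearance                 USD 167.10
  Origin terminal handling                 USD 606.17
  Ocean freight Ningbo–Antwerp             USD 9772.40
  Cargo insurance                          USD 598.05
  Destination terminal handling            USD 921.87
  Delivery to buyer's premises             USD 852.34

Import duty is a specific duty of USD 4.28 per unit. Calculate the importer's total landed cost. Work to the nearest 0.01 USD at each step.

Total landed cost: USD 62142.53

EXW: the seller makes goods available at their premises; the buyer bears all onward costs.
CIF value = EXW price + inland to port + export clearance + origin terminal + freight + insurance = 45922.80 + 1478.52 + 167.10 + 606.17 + 9772.40 + 598.05 = 58545.04
Import duty = 426 × 4.28 = 1823.28
Buyer bears: inland to port 1478.52 + export clearance 167.10 + origin terminal 606.17 + freight 9772.40 + insurance 598.05 + destination terminal 921.87 + delivery 852.34 + duty 1823.28 = 16219.73
Landed cost = invoice 45922.80 + 16219.73 = 62142.53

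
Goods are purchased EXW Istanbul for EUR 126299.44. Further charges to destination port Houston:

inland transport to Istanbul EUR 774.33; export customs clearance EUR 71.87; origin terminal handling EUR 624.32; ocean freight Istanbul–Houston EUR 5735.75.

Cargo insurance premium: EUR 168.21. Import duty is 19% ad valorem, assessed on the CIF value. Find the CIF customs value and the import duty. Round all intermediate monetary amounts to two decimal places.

CIF value: EUR 133673.92; import duty: EUR 25398.04

CIF = EXW price + pre-shipment costs + freight + insurance
CIF = 126299.44 + 774.33 + 71.87 + 624.32 + 5735.75 + 168.21 = 133673.92
Import duty = 133673.92 × 19% = 25398.04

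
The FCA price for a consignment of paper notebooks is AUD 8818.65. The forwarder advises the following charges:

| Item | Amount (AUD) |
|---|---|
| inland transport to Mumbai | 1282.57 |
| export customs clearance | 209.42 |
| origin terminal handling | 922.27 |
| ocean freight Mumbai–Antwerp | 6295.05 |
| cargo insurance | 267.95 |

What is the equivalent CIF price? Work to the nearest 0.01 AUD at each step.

CIF price: AUD 16303.92

Not relevant to the conversion: inland to port, export clearance — on the seller under both FCA and CIF; already in the FCA price and stays in the CIF price.
From FCA to CIF, the seller additionally bears: origin terminal, freight, insurance.
CIF price = 8818.65 + 922.27 + 6295.05 + 267.95 = 16303.92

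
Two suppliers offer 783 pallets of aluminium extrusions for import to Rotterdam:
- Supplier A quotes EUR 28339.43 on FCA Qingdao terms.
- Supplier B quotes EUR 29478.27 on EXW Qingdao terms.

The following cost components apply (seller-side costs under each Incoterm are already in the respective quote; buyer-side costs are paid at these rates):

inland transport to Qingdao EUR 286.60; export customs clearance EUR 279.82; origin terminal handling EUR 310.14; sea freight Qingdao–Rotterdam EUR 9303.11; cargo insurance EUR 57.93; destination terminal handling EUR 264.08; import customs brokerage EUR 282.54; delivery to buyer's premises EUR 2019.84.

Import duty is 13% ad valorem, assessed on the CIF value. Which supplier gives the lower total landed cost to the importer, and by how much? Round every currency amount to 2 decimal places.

Supplier A is cheaper by EUR 1926.94

Supplier A (FCA):
CIF value = FCA price + origin terminal + freight + insurance = 28339.43 + 310.14 + 9303.11 + 57.93 = 38010.61
Import duty = 38010.61 × 13% = 4941.38
Buyer bears (A): 310.14 + 9303.11 + 57.93 + 264.08 + 282.54 + 2019.84 = 12237.64
Landed cost (A) = invoice 28339.43 + 12237.64 + duty 4941.38 = 45518.45
Supplier B (EXW):
CIF value = EXW price + inland to port + export clearance + origin terminal + freight + insurance = 29478.27 + 286.60 + 279.82 + 310.14 + 9303.11 + 57.93 = 39715.87
Import duty = 39715.87 × 13% = 5163.06
Buyer bears (B): 286.60 + 279.82 + 310.14 + 9303.11 + 57.93 + 264.08 + 282.54 + 2019.84 = 12804.06
Landed cost (B) = invoice 29478.27 + 12804.06 + duty 5163.06 = 47445.39
Difference = |45518.45 − 47445.39| = 1926.94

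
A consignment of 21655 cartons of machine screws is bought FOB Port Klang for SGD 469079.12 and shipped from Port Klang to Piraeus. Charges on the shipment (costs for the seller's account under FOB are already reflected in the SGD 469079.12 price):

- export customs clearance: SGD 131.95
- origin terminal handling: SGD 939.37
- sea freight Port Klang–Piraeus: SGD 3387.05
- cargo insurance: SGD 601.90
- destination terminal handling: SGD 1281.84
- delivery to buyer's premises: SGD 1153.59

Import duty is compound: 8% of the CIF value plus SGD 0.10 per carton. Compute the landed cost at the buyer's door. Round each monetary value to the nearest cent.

Total landed cost: SGD 515514.45

FOB: the seller bears costs until goods are on board at the origin port; the buyer bears freight, insurance and all costs thereafter.
Already in the invoice (seller's account under FOB): export clearance, origin terminal — exclude.
CIF value = FOB price + freight + insurance = 469079.12 + 3387.05 + 601.90 = 473068.07
Ad valorem component: 473068.07 × 8% = 37845.45
Specific component: 21655 × 0.10 = 2165.50
Import duty = 37845.45 + 2165.50 = 40010.95
Buyer bears: freight 3387.05 + insurance 601.90 + destination terminal 1281.84 + delivery 1153.59 + duty 40010.95 = 46435.33
Landed cost = invoice 469079.12 + 46435.33 = 515514.45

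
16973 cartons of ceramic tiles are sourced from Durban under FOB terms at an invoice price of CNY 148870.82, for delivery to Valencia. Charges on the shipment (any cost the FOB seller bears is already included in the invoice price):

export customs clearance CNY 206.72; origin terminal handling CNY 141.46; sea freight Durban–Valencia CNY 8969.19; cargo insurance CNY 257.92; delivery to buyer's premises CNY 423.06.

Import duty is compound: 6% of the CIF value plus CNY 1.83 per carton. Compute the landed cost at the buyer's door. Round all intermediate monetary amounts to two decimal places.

FOB: the seller bears costs until goods are on board at the origin port; the buyer bears freight, insurance and all costs thereafter.
Already in the invoice (seller's account under FOB): export clearance, origin terminal — exclude.
CIF value = FOB price + freight + insurance = 148870.82 + 8969.19 + 257.92 = 158097.93
Ad valorem component: 158097.93 × 6% = 9485.88
Specific component: 16973 × 1.83 = 31060.59
Import duty = 9485.88 + 31060.59 = 40546.47
Buyer bears: freight 8969.19 + insurance 257.92 + delivery 423.06 + duty 40546.47 = 50196.64
Landed cost = invoice 148870.82 + 50196.64 = 199067.46

Total landed cost: CNY 199067.46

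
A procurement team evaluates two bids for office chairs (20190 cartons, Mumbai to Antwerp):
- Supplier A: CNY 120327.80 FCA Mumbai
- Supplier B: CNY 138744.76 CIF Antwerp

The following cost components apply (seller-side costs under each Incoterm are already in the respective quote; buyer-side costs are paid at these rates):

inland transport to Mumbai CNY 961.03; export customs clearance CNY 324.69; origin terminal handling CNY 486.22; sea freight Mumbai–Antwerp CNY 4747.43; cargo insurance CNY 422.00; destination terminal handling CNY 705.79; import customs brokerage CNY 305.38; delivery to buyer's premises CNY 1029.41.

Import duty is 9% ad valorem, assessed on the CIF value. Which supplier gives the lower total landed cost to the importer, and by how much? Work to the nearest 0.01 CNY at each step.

Supplier A (FCA):
CIF value = FCA price + origin terminal + freight + insurance = 120327.80 + 486.22 + 4747.43 + 422.00 = 125983.45
Import duty = 125983.45 × 9% = 11338.51
Buyer bears (A): 486.22 + 4747.43 + 422.00 + 705.79 + 305.38 + 1029.41 = 7696.23
Landed cost (A) = invoice 120327.80 + 7696.23 + duty 11338.51 = 139362.54
Supplier B (CIF):
The CIF price already equals the CIF value: 138744.76
Import duty = 138744.76 × 9% = 12487.03
Buyer bears (B): 705.79 + 305.38 + 1029.41 = 2040.58
Landed cost (B) = invoice 138744.76 + 2040.58 + duty 12487.03 = 153272.37
Difference = |139362.54 − 153272.37| = 13909.83

Supplier A is cheaper by CNY 13909.83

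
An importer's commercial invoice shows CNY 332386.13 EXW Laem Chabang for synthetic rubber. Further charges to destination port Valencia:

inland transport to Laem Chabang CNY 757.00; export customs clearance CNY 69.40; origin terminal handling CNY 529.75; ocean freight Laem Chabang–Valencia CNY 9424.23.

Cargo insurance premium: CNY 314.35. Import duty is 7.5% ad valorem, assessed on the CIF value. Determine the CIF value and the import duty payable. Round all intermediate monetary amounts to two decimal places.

CIF value: CNY 343480.86; import duty: CNY 25761.06

CIF = EXW price + pre-shipment costs + freight + insurance
CIF = 332386.13 + 757.00 + 69.40 + 529.75 + 9424.23 + 314.35 = 343480.86
Import duty = 343480.86 × 7.5% = 25761.06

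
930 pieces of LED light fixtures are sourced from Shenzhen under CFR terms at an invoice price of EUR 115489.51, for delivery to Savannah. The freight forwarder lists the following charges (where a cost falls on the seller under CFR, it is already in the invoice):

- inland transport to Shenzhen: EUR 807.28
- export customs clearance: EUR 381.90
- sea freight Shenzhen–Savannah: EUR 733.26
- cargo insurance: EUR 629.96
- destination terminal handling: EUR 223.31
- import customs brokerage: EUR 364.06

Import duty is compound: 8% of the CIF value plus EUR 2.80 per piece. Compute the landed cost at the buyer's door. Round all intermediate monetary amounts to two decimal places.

Total landed cost: EUR 128600.40

CFR: the seller pays costs through ocean freight to the destination port, but not insurance.
Already in the invoice (seller's account under CFR): inland to port, export clearance, freight — exclude.
CIF value = CFR price + insurance = 115489.51 + 629.96 = 116119.47
Ad valorem component: 116119.47 × 8% = 9289.56
Specific component: 930 × 2.80 = 2604.00
Import duty = 9289.56 + 2604.00 = 11893.56
Buyer bears: insurance 629.96 + destination terminal 223.31 + brokerage 364.06 + duty 11893.56 = 13110.89
Landed cost = invoice 115489.51 + 13110.89 = 128600.40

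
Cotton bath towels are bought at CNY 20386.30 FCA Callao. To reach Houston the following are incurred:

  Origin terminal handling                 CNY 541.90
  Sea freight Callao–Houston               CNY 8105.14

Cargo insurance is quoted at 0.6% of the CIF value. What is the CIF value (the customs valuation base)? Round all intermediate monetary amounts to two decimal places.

CIF value: CNY 29208.59

Let C be the CIF value. C = FCA price + pre-shipment costs + freight + 0.6% × C
C − 0.6% × C = 20386.30 + 541.90 + 8105.14
0.994 × C = 29033.34
C = 29033.34 / 0.994 = 29208.59
Insurance premium = 0.6% × 29208.59 = 175.25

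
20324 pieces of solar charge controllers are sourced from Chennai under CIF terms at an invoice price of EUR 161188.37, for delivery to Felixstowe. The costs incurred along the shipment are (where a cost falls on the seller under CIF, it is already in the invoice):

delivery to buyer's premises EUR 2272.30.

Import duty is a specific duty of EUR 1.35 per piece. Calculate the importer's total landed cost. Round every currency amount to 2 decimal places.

Total landed cost: EUR 190898.07

CIF: the seller pays costs through ocean freight and marine insurance to the destination port.
The CIF price already equals the CIF value: 161188.37
Import duty = 20324 × 1.35 = 27437.40
Buyer bears: delivery 2272.30 + duty 27437.40 = 29709.70
Landed cost = invoice 161188.37 + 29709.70 = 190898.07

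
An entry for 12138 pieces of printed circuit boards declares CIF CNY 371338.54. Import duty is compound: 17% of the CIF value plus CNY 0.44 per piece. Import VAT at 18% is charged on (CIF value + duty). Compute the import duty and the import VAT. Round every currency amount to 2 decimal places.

Ad valorem component: 371338.54 × 17% = 63127.55
Specific component: 12138 × 0.44 = 5340.72
Import duty = 63127.55 + 5340.72 = 68468.27
VAT base = CIF + duty = 371338.54 + 68468.27 = 439806.81
Import VAT = 439806.81 × 18% = 79165.23

Import duty: CNY 68468.27; import VAT: CNY 79165.23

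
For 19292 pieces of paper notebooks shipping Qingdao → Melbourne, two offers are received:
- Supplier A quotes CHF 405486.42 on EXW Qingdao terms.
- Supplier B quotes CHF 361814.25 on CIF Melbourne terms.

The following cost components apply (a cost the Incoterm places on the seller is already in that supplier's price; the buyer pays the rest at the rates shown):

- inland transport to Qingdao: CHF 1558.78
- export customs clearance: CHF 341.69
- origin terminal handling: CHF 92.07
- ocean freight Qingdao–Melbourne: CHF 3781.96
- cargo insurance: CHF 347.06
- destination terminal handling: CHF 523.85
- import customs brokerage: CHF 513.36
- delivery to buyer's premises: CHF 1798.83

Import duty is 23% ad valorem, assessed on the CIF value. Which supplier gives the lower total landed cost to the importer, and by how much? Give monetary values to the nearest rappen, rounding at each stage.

Supplier B is cheaper by CHF 61246.29

Supplier A (EXW):
CIF value = EXW price + inland to port + export clearance + origin terminal + freight + insurance = 405486.42 + 1558.78 + 341.69 + 92.07 + 3781.96 + 347.06 = 411607.98
Import duty = 411607.98 × 23% = 94669.84
Buyer bears (A): 1558.78 + 341.69 + 92.07 + 3781.96 + 347.06 + 523.85 + 513.36 + 1798.83 = 8957.60
Landed cost (A) = invoice 405486.42 + 8957.60 + duty 94669.84 = 509113.86
Supplier B (CIF):
The CIF price already equals the CIF value: 361814.25
Import duty = 361814.25 × 23% = 83217.28
Buyer bears (B): 523.85 + 513.36 + 1798.83 = 2836.04
Landed cost (B) = invoice 361814.25 + 2836.04 + duty 83217.28 = 447867.57
Difference = |509113.86 − 447867.57| = 61246.29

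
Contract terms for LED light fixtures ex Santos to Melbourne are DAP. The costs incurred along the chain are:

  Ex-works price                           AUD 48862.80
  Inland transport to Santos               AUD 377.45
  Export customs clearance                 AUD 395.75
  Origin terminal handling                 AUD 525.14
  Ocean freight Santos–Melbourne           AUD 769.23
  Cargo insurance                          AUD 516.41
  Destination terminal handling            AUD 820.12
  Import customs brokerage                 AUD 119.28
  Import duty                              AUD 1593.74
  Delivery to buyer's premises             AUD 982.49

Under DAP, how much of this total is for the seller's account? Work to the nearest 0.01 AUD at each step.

Seller's account: AUD 53249.39

DAP: the seller bears all costs to the named destination except import duty and clearance.
Seller's account: goods 48862.80 + inland to port 377.45 + export clearance 395.75 + origin terminal 525.14 + freight 769.23 + insurance 516.41 + destination terminal 820.12 + delivery 982.49 = 53249.39
Buyer's account: brokerage 119.28 + duty 1593.74 = 1713.02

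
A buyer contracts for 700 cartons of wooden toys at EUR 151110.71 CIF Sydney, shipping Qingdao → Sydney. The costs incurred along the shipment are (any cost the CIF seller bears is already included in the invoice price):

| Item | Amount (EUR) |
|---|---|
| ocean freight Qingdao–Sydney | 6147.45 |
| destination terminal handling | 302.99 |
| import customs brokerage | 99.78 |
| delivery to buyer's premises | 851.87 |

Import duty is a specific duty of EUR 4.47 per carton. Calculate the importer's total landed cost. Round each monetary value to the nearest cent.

Total landed cost: EUR 155494.35

CIF: the seller pays costs through ocean freight and marine insurance to the destination port.
Already in the invoice (seller's account under CIF): freight — exclude.
The CIF price already equals the CIF value: 151110.71
Import duty = 700 × 4.47 = 3129.00
Buyer bears: destination terminal 302.99 + brokerage 99.78 + delivery 851.87 + duty 3129.00 = 4383.64
Landed cost = invoice 151110.71 + 4383.64 = 155494.35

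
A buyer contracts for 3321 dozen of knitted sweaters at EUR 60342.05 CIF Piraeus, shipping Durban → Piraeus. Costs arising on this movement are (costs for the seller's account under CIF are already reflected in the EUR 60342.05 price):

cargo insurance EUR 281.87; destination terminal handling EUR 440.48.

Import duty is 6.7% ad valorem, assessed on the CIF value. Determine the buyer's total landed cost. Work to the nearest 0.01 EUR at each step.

Total landed cost: EUR 64825.45

CIF: the seller pays costs through ocean freight and marine insurance to the destination port.
Already in the invoice (seller's account under CIF): insurance — exclude.
The CIF price already equals the CIF value: 60342.05
Import duty = 60342.05 × 6.7% = 4042.92
Buyer bears: destination terminal 440.48 + duty 4042.92 = 4483.40
Landed cost = invoice 60342.05 + 4483.40 = 64825.45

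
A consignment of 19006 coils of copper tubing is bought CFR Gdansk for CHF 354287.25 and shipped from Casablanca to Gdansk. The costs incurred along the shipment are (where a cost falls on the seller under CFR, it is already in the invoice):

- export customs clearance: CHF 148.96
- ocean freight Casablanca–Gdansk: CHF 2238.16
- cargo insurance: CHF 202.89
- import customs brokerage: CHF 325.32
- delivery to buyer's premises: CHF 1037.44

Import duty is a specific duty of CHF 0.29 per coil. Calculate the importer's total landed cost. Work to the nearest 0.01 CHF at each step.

CFR: the seller pays costs through ocean freight to the destination port, but not insurance.
Already in the invoice (seller's account under CFR): export clearance, freight — exclude.
CIF value = CFR price + insurance = 354287.25 + 202.89 = 354490.14
Import duty = 19006 × 0.29 = 5511.74
Buyer bears: insurance 202.89 + brokerage 325.32 + delivery 1037.44 + duty 5511.74 = 7077.39
Landed cost = invoice 354287.25 + 7077.39 = 361364.64

Total landed cost: CHF 361364.64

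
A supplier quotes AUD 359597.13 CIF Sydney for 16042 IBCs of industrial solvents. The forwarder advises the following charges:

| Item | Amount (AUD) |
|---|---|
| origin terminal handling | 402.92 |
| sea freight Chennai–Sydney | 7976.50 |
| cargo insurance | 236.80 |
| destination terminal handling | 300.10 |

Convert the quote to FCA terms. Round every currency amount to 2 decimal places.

FCA price: AUD 350980.91

Not relevant to the conversion: destination terminal — on the buyer under both terms; not part of either seller's price.
From CIF to FCA, the seller no longer bears: origin terminal, freight, insurance.
FCA price = 359597.13 − 402.92 − 7976.50 − 236.80 = 350980.91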